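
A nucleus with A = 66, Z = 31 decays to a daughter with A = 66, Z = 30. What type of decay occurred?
ΔA = 0, ΔZ = -1 ⇒ beta-plus decay (β⁺) or electron capture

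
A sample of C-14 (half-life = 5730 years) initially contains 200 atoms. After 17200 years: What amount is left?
N = N₀(1/2)^(t/t½) = 24.97 atoms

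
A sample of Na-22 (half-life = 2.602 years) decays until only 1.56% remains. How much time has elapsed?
t = t½ × log₂(N₀/N) = 15.62 years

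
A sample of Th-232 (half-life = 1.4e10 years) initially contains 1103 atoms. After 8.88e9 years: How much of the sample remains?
N = N₀(1/2)^(t/t½) = 710.6 atoms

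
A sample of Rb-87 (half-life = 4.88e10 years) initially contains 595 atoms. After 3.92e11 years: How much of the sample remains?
N = N₀(1/2)^(t/t½) = 2.272 atoms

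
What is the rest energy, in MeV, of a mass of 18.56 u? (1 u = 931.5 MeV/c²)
E = mc² = 17290 MeV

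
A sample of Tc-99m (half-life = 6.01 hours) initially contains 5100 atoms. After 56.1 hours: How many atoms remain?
N = N₀(1/2)^(t/t½) = 7.9 atoms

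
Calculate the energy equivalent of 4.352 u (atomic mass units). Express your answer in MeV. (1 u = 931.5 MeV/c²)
E = mc² = 4054 MeV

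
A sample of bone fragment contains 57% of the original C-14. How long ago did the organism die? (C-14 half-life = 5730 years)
Age = t½ × log₂(1/ratio) = 4647 years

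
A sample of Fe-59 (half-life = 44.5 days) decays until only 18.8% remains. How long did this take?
t = t½ × log₂(N₀/N) = 107.3 days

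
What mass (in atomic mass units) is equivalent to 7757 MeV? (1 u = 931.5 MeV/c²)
m = E/c² = 8.327 u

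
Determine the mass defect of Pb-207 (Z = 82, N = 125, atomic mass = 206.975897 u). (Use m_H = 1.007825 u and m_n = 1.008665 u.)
Δm = Z·m_H + N·m_n − M = 1.749 u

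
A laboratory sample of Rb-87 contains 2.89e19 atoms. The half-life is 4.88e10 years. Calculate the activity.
A = λN = 4.105e8 decays/year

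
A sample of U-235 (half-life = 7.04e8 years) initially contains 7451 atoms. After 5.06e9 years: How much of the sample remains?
N = N₀(1/2)^(t/t½) = 51.12 atoms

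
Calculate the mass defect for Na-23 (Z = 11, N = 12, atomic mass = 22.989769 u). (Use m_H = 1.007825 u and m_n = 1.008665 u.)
Δm = Z·m_H + N·m_n − M = 0.2003 u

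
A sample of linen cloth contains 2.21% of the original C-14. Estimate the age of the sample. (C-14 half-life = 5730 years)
Age = t½ × log₂(1/ratio) = 31510 years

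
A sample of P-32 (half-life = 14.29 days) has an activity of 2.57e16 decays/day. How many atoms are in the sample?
N = A/λ = 5.298e17 atoms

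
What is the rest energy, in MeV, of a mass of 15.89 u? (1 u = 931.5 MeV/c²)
E = mc² = 14800 MeV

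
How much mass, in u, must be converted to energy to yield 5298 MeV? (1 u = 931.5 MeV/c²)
m = E/c² = 5.688 u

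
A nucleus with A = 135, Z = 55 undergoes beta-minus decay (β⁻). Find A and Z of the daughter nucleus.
Daughter: A = 135, Z = 56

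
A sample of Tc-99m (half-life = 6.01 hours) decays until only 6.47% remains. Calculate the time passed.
t = t½ × log₂(N₀/N) = 23.74 hours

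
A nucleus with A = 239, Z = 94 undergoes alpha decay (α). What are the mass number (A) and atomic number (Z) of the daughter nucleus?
Daughter: A = 235, Z = 92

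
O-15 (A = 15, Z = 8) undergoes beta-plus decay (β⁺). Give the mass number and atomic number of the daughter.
Daughter: A = 15, Z = 7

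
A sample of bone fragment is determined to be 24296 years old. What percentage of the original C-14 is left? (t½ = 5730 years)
N/N₀ = (1/2)^(t/t½) = 0.05292 = 5.29%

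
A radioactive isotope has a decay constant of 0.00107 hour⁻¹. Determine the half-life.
t½ = ln(2)/λ = 647.8 hours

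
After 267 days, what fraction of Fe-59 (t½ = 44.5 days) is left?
N/N₀ = (1/2)^(t/t½) = 0.01562 = 1.56%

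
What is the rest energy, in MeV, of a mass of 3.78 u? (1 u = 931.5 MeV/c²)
E = mc² = 3521 MeV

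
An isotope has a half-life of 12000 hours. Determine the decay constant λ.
λ = ln(2)/t½ = 5.776e-5 hour⁻¹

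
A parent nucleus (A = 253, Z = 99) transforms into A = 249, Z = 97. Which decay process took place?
ΔA = -4, ΔZ = -2 ⇒ alpha decay (α)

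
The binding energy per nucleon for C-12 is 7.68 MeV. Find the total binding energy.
B.E. = 7.68 × 12 = 92.16 MeV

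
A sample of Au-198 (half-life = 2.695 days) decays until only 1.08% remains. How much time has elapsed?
t = t½ × log₂(N₀/N) = 17.61 days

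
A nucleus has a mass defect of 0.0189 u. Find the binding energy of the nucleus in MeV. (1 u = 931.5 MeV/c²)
B.E. = Δm × 931.5 = 17.61 MeV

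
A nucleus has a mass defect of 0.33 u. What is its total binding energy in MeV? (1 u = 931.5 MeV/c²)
B.E. = Δm × 931.5 = 307.4 MeV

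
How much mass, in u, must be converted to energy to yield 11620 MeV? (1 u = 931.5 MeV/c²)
m = E/c² = 12.47 u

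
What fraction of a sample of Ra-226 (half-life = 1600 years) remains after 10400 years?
N/N₀ = (1/2)^(t/t½) = 0.01105 = 1.1%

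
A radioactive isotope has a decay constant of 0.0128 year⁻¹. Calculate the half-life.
t½ = ln(2)/λ = 54.15 years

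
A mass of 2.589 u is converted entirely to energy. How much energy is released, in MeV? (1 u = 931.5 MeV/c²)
E = mc² = 2412 MeV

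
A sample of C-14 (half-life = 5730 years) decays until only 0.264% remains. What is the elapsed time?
t = t½ × log₂(N₀/N) = 49080 years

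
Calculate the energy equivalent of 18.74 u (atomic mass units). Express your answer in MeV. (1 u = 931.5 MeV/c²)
E = mc² = 17460 MeV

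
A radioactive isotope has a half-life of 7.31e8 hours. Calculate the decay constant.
λ = ln(2)/t½ = 9.482e-10 hour⁻¹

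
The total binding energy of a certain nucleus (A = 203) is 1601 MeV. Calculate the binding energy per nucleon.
B.E./A = 1601/203 = 7.887 MeV/nucleon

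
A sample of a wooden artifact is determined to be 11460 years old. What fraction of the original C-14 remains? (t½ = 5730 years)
N/N₀ = (1/2)^(t/t½) = 0.25 = 25%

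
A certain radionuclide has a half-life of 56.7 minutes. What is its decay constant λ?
λ = ln(2)/t½ = 0.01222 minute⁻¹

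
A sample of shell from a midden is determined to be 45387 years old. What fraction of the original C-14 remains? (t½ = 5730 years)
N/N₀ = (1/2)^(t/t½) = 0.004126 = 0.413%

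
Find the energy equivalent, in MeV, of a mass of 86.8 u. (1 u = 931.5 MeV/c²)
E = mc² = 80850 MeV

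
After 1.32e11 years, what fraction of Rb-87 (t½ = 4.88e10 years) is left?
N/N₀ = (1/2)^(t/t½) = 0.1534 = 15.3%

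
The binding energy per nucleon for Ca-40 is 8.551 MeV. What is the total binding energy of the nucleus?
B.E. = 8.551 × 40 = 342 MeV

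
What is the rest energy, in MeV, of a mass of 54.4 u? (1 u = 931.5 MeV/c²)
E = mc² = 50670 MeV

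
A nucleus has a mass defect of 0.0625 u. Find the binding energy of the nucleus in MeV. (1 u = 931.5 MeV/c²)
B.E. = Δm × 931.5 = 58.22 MeV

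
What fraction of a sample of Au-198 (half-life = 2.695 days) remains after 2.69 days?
N/N₀ = (1/2)^(t/t½) = 0.5006 = 50.1%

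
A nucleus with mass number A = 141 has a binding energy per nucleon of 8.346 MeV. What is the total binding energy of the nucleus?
B.E. = 8.346 × 141 = 1177 MeV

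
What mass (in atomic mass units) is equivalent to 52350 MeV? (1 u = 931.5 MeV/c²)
m = E/c² = 56.2 u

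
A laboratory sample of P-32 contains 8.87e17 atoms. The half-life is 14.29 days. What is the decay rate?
A = λN = 4.302e16 decays/day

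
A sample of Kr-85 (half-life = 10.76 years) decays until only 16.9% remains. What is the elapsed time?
t = t½ × log₂(N₀/N) = 27.6 years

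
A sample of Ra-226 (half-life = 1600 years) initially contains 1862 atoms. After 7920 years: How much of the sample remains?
N = N₀(1/2)^(t/t½) = 60.24 atoms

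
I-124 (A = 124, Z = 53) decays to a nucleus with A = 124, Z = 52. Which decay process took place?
ΔA = 0, ΔZ = -1 ⇒ beta-plus decay (β⁺) or electron capture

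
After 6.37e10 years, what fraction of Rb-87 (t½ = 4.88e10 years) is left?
N/N₀ = (1/2)^(t/t½) = 0.4046 = 40.5%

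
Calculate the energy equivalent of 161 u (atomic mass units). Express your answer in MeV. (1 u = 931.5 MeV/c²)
E = mc² = 1.5e5 MeV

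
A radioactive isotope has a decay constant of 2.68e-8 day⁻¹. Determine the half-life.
t½ = ln(2)/λ = 2.586e7 days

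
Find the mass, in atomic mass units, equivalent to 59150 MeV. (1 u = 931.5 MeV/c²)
m = E/c² = 63.5 u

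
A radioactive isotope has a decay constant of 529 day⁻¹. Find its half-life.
t½ = ln(2)/λ = 0.00131 days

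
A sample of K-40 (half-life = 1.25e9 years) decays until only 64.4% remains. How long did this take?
t = t½ × log₂(N₀/N) = 7.936e8 years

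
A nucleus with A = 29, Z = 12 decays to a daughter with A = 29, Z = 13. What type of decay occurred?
ΔA = 0, ΔZ = +1 ⇒ beta-minus decay (β⁻)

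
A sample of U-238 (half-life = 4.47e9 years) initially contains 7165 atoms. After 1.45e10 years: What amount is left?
N = N₀(1/2)^(t/t½) = 756.3 atoms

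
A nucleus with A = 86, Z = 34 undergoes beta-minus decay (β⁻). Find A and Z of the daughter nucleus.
Daughter: A = 86, Z = 35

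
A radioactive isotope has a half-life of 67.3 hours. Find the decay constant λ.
λ = ln(2)/t½ = 0.0103 hour⁻¹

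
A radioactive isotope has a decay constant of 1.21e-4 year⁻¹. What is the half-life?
t½ = ln(2)/λ = 5728 years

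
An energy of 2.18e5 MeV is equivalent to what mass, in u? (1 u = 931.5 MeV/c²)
m = E/c² = 234 u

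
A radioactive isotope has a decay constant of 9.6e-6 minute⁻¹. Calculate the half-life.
t½ = ln(2)/λ = 72200 minutes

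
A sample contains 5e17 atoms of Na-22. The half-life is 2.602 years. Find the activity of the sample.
A = λN = 1.332e17 decays/year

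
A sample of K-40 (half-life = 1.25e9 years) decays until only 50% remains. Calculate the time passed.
t = t½ × log₂(N₀/N) = 1.25e9 years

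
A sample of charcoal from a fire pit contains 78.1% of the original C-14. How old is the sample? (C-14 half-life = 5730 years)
Age = t½ × log₂(1/ratio) = 2043 years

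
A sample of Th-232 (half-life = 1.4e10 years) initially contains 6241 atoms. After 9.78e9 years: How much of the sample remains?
N = N₀(1/2)^(t/t½) = 3846 atoms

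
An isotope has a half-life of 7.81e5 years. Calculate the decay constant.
λ = ln(2)/t½ = 8.875e-7 year⁻¹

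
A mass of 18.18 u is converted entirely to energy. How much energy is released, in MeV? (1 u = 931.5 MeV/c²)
E = mc² = 16930 MeV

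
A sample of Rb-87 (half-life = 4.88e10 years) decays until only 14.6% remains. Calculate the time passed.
t = t½ × log₂(N₀/N) = 1.355e11 years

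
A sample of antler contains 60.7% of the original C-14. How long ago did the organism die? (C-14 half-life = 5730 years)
Age = t½ × log₂(1/ratio) = 4127 years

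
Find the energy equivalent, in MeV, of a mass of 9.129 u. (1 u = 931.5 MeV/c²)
E = mc² = 8504 MeV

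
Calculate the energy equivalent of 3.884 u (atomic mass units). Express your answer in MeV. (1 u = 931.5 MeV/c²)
E = mc² = 3618 MeV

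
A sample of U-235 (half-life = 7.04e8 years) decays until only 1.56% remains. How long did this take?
t = t½ × log₂(N₀/N) = 4.226e9 years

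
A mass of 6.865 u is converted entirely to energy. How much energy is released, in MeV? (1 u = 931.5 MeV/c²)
E = mc² = 6395 MeV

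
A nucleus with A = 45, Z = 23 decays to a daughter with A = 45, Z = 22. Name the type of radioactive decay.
ΔA = 0, ΔZ = -1 ⇒ beta-plus decay (β⁺) or electron capture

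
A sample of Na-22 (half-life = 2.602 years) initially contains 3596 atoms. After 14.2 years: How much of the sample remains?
N = N₀(1/2)^(t/t½) = 81.85 atoms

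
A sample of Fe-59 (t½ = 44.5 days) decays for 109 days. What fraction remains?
N/N₀ = (1/2)^(t/t½) = 0.1831 = 18.3%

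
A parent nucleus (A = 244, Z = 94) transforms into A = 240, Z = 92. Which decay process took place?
ΔA = -4, ΔZ = -2 ⇒ alpha decay (α)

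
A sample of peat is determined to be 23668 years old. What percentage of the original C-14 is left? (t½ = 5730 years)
N/N₀ = (1/2)^(t/t½) = 0.05709 = 5.71%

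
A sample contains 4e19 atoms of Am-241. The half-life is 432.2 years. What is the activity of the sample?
A = λN = 6.415e16 decays/year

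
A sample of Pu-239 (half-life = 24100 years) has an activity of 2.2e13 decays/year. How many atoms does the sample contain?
N = A/λ = 7.649e17 atoms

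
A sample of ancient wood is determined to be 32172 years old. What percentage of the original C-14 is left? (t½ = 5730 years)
N/N₀ = (1/2)^(t/t½) = 0.02041 = 2.04%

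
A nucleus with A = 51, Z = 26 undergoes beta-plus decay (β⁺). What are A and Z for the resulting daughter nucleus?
Daughter: A = 51, Z = 25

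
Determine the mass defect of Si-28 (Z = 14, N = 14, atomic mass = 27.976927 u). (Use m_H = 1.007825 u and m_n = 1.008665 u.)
Δm = Z·m_H + N·m_n − M = 0.2539 u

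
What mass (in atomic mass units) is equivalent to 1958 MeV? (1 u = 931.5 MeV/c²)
m = E/c² = 2.102 u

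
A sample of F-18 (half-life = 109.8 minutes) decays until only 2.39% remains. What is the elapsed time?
t = t½ × log₂(N₀/N) = 591.5 minutes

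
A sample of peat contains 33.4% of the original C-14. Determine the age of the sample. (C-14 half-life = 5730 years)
Age = t½ × log₂(1/ratio) = 9065 years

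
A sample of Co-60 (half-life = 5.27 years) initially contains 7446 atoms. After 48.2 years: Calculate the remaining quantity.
N = N₀(1/2)^(t/t½) = 13.14 atoms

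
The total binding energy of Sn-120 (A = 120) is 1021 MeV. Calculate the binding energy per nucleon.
B.E./A = 1021/120 = 8.508 MeV/nucleon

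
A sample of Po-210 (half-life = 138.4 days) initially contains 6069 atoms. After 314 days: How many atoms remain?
N = N₀(1/2)^(t/t½) = 1259 atoms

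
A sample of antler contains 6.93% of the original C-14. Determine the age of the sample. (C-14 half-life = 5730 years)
Age = t½ × log₂(1/ratio) = 22070 years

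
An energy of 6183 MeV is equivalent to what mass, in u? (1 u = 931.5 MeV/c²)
m = E/c² = 6.638 u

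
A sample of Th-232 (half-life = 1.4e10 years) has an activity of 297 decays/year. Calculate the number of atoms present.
N = A/λ = 5.999e12 atoms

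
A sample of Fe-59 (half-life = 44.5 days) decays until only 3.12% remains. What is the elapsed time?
t = t½ × log₂(N₀/N) = 222.6 days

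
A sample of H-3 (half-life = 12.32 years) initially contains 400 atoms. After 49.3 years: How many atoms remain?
N = N₀(1/2)^(t/t½) = 24.97 atoms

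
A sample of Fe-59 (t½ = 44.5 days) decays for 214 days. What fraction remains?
N/N₀ = (1/2)^(t/t½) = 0.03567 = 3.57%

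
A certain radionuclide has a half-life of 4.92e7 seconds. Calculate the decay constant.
λ = ln(2)/t½ = 1.409e-8 second⁻¹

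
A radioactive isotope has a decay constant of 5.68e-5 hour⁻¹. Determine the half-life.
t½ = ln(2)/λ = 12200 hours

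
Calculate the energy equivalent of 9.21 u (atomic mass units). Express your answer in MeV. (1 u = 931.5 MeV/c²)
E = mc² = 8579 MeV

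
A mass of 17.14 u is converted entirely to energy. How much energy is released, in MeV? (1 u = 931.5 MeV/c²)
E = mc² = 15970 MeV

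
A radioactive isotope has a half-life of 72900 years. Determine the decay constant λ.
λ = ln(2)/t½ = 9.508e-6 year⁻¹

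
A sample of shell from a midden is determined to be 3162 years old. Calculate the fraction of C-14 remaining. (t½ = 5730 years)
N/N₀ = (1/2)^(t/t½) = 0.6822 = 68.2%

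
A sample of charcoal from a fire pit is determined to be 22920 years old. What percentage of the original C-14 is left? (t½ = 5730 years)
N/N₀ = (1/2)^(t/t½) = 0.0625 = 6.25%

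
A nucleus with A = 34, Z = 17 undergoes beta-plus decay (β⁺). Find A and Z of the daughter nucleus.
Daughter: A = 34, Z = 16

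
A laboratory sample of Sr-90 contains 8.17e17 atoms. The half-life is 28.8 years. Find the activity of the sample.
A = λN = 1.966e16 decays/year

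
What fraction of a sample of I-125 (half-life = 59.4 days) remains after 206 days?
N/N₀ = (1/2)^(t/t½) = 0.09037 = 9.04%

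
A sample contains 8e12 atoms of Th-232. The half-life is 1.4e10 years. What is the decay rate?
A = λN = 396.1 decays/year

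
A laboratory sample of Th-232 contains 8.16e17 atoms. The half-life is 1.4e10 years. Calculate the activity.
A = λN = 4.04e7 decays/year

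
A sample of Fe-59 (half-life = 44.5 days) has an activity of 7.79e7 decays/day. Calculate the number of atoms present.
N = A/λ = 5.001e9 atoms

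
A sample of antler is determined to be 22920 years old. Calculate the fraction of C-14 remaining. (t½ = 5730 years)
N/N₀ = (1/2)^(t/t½) = 0.0625 = 6.25%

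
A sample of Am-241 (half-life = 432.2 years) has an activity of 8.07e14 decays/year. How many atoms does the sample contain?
N = A/λ = 5.032e17 atoms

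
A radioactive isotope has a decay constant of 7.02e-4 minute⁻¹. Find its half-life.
t½ = ln(2)/λ = 987.4 minutes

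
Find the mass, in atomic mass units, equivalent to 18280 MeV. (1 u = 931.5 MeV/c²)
m = E/c² = 19.62 u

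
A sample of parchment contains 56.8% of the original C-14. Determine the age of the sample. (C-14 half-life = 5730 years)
Age = t½ × log₂(1/ratio) = 4676 years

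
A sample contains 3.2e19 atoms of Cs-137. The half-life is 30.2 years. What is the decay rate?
A = λN = 7.345e17 decays/year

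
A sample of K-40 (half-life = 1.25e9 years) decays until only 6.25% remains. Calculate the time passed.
t = t½ × log₂(N₀/N) = 5e9 years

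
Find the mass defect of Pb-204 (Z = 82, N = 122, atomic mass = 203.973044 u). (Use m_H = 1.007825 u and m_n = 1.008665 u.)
Δm = Z·m_H + N·m_n − M = 1.726 u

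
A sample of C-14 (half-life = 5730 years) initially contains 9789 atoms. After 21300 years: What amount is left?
N = N₀(1/2)^(t/t½) = 744.3 atoms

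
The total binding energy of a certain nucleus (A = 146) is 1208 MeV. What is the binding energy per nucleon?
B.E./A = 1208/146 = 8.274 MeV/nucleon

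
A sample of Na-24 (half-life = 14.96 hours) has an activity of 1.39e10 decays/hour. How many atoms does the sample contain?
N = A/λ = 3e11 atoms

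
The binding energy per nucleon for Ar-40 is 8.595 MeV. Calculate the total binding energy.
B.E. = 8.595 × 40 = 343.8 MeV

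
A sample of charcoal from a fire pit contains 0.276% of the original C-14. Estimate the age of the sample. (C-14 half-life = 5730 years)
Age = t½ × log₂(1/ratio) = 48710 years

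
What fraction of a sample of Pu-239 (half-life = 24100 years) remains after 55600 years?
N/N₀ = (1/2)^(t/t½) = 0.2021 = 20.2%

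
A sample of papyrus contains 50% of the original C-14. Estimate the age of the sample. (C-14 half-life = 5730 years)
Age = t½ × log₂(1/ratio) = 5730 years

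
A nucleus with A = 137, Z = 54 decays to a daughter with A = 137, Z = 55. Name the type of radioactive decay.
ΔA = 0, ΔZ = +1 ⇒ beta-minus decay (β⁻)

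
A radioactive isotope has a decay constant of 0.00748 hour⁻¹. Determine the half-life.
t½ = ln(2)/λ = 92.67 hours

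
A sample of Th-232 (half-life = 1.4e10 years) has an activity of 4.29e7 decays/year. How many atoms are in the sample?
N = A/λ = 8.665e17 atoms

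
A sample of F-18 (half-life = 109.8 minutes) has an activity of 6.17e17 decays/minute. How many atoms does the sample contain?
N = A/λ = 9.774e19 atoms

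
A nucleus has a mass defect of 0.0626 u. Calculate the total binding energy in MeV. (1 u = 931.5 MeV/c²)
B.E. = Δm × 931.5 = 58.31 MeV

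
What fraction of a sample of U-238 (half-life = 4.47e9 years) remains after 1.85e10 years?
N/N₀ = (1/2)^(t/t½) = 0.05677 = 5.68%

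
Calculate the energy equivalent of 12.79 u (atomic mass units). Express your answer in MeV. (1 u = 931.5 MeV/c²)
E = mc² = 11910 MeV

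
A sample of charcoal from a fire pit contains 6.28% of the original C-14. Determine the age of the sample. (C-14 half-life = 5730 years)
Age = t½ × log₂(1/ratio) = 22880 years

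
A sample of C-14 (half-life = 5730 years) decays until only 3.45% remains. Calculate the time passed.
t = t½ × log₂(N₀/N) = 27830 years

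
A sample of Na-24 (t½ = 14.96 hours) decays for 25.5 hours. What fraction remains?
N/N₀ = (1/2)^(t/t½) = 0.3068 = 30.7%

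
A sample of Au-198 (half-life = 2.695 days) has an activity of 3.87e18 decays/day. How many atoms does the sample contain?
N = A/λ = 1.505e19 atoms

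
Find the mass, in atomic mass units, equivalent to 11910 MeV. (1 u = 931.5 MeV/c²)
m = E/c² = 12.79 u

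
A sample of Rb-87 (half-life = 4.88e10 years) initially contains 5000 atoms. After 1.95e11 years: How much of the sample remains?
N = N₀(1/2)^(t/t½) = 313.4 atoms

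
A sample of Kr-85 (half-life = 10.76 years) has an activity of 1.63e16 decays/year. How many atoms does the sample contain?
N = A/λ = 2.53e17 atoms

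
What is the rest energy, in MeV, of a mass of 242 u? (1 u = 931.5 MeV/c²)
E = mc² = 2.254e5 MeV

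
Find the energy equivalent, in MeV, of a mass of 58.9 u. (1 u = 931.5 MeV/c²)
E = mc² = 54870 MeV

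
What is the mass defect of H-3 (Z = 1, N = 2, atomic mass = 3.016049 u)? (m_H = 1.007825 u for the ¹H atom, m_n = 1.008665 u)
Δm = Z·m_H + N·m_n − M = 0.009106 u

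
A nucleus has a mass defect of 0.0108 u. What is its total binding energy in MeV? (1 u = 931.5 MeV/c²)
B.E. = Δm × 931.5 = 10.06 MeV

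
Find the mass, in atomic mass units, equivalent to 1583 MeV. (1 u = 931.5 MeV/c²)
m = E/c² = 1.699 u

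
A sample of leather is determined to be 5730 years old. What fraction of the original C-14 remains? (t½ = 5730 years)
N/N₀ = (1/2)^(t/t½) = 0.5 = 50%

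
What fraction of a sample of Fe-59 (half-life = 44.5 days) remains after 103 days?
N/N₀ = (1/2)^(t/t½) = 0.201 = 20.1%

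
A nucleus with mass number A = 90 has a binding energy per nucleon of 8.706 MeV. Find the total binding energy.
B.E. = 8.706 × 90 = 783.5 MeV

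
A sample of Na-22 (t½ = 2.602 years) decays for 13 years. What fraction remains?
N/N₀ = (1/2)^(t/t½) = 0.03133 = 3.13%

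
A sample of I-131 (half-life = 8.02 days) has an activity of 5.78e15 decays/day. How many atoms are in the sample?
N = A/λ = 6.688e16 atoms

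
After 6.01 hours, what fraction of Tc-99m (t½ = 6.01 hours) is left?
N/N₀ = (1/2)^(t/t½) = 0.5 = 50%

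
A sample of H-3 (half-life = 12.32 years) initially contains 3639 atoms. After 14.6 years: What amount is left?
N = N₀(1/2)^(t/t½) = 1600 atoms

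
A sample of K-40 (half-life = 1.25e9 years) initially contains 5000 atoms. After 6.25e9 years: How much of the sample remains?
N = N₀(1/2)^(t/t½) = 156.2 atoms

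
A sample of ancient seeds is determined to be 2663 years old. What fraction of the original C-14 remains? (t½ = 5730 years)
N/N₀ = (1/2)^(t/t½) = 0.7246 = 72.5%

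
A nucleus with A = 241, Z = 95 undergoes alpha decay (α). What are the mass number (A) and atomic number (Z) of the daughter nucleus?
Daughter: A = 237, Z = 93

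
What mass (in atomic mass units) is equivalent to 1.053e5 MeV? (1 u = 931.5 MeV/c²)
m = E/c² = 113 u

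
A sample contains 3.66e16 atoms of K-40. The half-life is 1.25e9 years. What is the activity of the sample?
A = λN = 2.03e7 decays/year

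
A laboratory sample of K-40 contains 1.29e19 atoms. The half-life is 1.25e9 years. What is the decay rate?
A = λN = 7.153e9 decays/year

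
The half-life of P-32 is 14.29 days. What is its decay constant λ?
λ = ln(2)/t½ = 0.04851 day⁻¹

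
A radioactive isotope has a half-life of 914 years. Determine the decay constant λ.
λ = ln(2)/t½ = 7.584e-4 year⁻¹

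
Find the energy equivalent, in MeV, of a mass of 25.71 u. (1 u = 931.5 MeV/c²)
E = mc² = 23950 MeV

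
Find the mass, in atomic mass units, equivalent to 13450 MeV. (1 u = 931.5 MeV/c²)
m = E/c² = 14.44 u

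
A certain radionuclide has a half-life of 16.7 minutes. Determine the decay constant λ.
λ = ln(2)/t½ = 0.04151 minute⁻¹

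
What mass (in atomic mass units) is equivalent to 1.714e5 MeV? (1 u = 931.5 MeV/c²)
m = E/c² = 184 u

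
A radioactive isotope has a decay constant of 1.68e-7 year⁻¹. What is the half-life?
t½ = ln(2)/λ = 4.126e6 years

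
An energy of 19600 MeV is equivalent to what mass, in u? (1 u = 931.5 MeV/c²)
m = E/c² = 21.04 u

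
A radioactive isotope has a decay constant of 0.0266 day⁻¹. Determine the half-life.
t½ = ln(2)/λ = 26.06 days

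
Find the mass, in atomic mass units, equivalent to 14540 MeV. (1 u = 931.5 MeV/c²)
m = E/c² = 15.61 u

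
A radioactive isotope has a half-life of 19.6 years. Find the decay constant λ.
λ = ln(2)/t½ = 0.03536 year⁻¹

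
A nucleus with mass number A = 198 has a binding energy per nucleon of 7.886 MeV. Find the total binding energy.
B.E. = 7.886 × 198 = 1561 MeV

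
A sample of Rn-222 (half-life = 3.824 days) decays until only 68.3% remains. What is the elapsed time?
t = t½ × log₂(N₀/N) = 2.103 days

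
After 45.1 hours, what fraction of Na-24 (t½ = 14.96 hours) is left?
N/N₀ = (1/2)^(t/t½) = 0.1237 = 12.4%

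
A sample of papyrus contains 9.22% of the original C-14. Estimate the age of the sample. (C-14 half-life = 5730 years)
Age = t½ × log₂(1/ratio) = 19710 years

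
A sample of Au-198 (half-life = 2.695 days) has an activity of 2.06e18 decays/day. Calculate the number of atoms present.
N = A/λ = 8.009e18 atoms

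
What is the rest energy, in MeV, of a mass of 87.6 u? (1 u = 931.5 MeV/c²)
E = mc² = 81600 MeV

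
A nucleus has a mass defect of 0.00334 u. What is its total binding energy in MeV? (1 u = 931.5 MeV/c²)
B.E. = Δm × 931.5 = 3.111 MeV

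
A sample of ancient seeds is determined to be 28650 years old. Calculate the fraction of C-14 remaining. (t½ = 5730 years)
N/N₀ = (1/2)^(t/t½) = 0.03125 = 3.12%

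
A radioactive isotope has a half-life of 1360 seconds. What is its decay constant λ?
λ = ln(2)/t½ = 5.097e-4 second⁻¹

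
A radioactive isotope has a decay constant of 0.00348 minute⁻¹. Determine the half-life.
t½ = ln(2)/λ = 199.2 minutes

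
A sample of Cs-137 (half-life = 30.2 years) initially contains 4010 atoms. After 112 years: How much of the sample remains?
N = N₀(1/2)^(t/t½) = 306.7 atoms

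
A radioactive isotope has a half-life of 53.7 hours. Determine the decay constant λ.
λ = ln(2)/t½ = 0.01291 hour⁻¹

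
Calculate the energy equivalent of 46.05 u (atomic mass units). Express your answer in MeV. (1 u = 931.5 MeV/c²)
E = mc² = 42900 MeV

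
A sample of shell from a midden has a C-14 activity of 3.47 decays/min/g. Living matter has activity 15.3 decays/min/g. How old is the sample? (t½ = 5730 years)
Age = t½ × log₂(A₀/A) = 12270 years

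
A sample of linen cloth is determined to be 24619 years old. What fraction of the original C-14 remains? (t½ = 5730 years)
N/N₀ = (1/2)^(t/t½) = 0.05089 = 5.09%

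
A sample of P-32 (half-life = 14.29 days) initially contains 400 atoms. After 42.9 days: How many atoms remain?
N = N₀(1/2)^(t/t½) = 49.93 atoms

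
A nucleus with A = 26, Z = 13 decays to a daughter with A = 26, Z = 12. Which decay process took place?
ΔA = 0, ΔZ = -1 ⇒ beta-plus decay (β⁺) or electron capture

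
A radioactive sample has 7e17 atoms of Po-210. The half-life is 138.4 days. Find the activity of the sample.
A = λN = 3.506e15 decays/day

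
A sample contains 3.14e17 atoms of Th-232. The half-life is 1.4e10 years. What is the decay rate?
A = λN = 1.555e7 decays/year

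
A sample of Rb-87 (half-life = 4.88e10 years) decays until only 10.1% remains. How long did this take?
t = t½ × log₂(N₀/N) = 1.614e11 years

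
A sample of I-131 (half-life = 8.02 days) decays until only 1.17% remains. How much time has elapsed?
t = t½ × log₂(N₀/N) = 51.47 days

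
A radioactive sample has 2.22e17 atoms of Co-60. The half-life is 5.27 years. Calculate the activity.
A = λN = 2.92e16 decays/year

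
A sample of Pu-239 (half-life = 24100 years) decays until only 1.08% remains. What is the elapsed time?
t = t½ × log₂(N₀/N) = 1.574e5 years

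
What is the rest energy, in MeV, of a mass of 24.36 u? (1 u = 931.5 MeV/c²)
E = mc² = 22690 MeV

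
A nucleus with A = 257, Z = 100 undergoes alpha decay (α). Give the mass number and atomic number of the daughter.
Daughter: A = 253, Z = 98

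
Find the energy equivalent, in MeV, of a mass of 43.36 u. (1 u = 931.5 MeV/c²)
E = mc² = 40390 MeV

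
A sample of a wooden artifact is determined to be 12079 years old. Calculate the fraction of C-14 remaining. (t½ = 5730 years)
N/N₀ = (1/2)^(t/t½) = 0.232 = 23.2%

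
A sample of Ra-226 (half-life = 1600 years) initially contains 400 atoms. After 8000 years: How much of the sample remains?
N = N₀(1/2)^(t/t½) = 12.5 atoms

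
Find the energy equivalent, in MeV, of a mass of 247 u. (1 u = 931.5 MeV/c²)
E = mc² = 2.301e5 MeV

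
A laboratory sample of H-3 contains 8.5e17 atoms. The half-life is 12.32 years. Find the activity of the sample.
A = λN = 4.782e16 decays/year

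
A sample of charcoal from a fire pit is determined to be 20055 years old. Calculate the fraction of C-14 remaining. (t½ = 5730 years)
N/N₀ = (1/2)^(t/t½) = 0.08839 = 8.84%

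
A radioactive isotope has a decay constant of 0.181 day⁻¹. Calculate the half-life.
t½ = ln(2)/λ = 3.83 days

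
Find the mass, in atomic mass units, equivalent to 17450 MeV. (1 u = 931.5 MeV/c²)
m = E/c² = 18.73 u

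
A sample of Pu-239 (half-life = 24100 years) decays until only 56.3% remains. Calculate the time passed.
t = t½ × log₂(N₀/N) = 19970 years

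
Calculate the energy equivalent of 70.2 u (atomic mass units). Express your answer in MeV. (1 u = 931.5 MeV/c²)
E = mc² = 65390 MeV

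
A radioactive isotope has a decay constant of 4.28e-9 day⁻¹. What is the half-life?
t½ = ln(2)/λ = 1.62e8 days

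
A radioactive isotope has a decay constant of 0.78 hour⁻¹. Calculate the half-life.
t½ = ln(2)/λ = 0.8887 hours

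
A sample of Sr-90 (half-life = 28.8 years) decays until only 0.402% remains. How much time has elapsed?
t = t½ × log₂(N₀/N) = 229.2 years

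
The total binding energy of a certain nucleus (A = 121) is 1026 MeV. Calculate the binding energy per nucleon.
B.E./A = 1026/121 = 8.479 MeV/nucleon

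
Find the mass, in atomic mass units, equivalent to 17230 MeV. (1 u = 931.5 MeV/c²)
m = E/c² = 18.5 u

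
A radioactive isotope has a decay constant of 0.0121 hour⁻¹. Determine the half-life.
t½ = ln(2)/λ = 57.28 hours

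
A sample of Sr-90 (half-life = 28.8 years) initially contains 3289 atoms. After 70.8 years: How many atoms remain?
N = N₀(1/2)^(t/t½) = 598.5 atoms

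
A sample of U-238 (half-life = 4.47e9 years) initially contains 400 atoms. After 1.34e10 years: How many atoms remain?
N = N₀(1/2)^(t/t½) = 50.08 atoms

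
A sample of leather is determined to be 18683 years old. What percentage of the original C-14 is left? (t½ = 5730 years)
N/N₀ = (1/2)^(t/t½) = 0.1043 = 10.4%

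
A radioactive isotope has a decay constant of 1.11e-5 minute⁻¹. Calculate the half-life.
t½ = ln(2)/λ = 62450 minutes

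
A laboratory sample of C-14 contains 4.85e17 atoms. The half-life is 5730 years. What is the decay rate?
A = λN = 5.867e13 decays/year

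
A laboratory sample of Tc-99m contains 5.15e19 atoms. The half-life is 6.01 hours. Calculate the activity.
A = λN = 5.94e18 decays/hour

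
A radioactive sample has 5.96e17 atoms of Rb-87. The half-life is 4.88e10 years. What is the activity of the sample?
A = λN = 8.465e6 decays/year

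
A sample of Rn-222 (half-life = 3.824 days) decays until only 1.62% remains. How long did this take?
t = t½ × log₂(N₀/N) = 22.74 days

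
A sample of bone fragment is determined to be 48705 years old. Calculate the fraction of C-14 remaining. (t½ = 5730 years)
N/N₀ = (1/2)^(t/t½) = 0.002762 = 0.276%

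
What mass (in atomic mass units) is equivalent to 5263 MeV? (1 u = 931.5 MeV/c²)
m = E/c² = 5.65 u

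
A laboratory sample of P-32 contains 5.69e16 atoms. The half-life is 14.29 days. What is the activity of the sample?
A = λN = 2.76e15 decays/day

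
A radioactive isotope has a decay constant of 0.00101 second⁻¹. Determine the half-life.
t½ = ln(2)/λ = 686.3 seconds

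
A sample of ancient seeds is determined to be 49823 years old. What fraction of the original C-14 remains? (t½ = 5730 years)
N/N₀ = (1/2)^(t/t½) = 0.002413 = 0.241%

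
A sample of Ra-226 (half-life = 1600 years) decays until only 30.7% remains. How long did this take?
t = t½ × log₂(N₀/N) = 2726 years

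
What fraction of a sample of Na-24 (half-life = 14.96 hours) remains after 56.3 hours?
N/N₀ = (1/2)^(t/t½) = 0.07364 = 7.36%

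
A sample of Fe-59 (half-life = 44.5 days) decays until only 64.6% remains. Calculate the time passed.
t = t½ × log₂(N₀/N) = 28.05 days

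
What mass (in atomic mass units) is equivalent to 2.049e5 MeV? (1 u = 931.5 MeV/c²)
m = E/c² = 220 u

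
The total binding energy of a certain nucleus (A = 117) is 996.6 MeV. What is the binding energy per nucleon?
B.E./A = 996.6/117 = 8.518 MeV/nucleon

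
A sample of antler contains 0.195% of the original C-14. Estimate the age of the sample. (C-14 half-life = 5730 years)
Age = t½ × log₂(1/ratio) = 51580 years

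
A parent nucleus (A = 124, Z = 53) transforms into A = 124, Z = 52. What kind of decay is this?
ΔA = 0, ΔZ = -1 ⇒ beta-plus decay (β⁺) or electron capture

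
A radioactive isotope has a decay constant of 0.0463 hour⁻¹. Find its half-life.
t½ = ln(2)/λ = 14.97 hours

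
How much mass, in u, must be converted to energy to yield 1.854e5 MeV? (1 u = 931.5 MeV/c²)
m = E/c² = 199 u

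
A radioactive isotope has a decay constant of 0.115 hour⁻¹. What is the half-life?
t½ = ln(2)/λ = 6.027 hours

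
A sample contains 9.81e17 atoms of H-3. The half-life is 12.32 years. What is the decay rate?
A = λN = 5.519e16 decays/year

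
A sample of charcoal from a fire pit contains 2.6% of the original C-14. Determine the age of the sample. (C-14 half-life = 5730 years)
Age = t½ × log₂(1/ratio) = 30170 years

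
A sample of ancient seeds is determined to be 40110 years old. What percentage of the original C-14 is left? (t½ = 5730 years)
N/N₀ = (1/2)^(t/t½) = 0.007812 = 0.781%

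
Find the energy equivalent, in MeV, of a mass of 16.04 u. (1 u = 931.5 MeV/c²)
E = mc² = 14940 MeV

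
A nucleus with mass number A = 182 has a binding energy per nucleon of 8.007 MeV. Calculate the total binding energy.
B.E. = 8.007 × 182 = 1457 MeV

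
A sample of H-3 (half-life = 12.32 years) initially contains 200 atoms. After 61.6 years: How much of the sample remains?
N = N₀(1/2)^(t/t½) = 6.25 atoms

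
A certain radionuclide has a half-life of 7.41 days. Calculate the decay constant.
λ = ln(2)/t½ = 0.09354 day⁻¹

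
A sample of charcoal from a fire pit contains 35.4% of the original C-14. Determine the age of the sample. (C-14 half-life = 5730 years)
Age = t½ × log₂(1/ratio) = 8585 years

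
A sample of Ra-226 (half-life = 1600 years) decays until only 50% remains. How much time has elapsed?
t = t½ × log₂(N₀/N) = 1600 years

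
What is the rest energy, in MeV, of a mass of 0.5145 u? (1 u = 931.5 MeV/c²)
E = mc² = 479.3 MeV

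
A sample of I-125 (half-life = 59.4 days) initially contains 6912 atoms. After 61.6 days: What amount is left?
N = N₀(1/2)^(t/t½) = 3368 atoms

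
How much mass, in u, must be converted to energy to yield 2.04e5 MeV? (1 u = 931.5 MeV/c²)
m = E/c² = 219 u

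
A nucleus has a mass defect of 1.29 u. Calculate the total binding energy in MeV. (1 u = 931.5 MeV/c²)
B.E. = Δm × 931.5 = 1202 MeV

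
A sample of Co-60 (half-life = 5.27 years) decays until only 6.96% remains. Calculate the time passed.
t = t½ × log₂(N₀/N) = 20.26 years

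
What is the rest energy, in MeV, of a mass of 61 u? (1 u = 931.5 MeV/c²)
E = mc² = 56820 MeV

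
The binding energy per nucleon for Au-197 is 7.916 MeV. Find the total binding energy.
B.E. = 7.916 × 197 = 1559 MeV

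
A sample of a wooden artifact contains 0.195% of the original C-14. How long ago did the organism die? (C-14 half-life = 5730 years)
Age = t½ × log₂(1/ratio) = 51580 years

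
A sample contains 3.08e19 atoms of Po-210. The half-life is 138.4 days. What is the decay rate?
A = λN = 1.543e17 decays/day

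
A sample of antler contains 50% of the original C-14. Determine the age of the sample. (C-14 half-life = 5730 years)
Age = t½ × log₂(1/ratio) = 5730 years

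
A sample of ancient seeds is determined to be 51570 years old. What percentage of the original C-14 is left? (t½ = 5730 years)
N/N₀ = (1/2)^(t/t½) = 0.001953 = 0.195%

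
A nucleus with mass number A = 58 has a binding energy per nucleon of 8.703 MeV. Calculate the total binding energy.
B.E. = 8.703 × 58 = 504.8 MeV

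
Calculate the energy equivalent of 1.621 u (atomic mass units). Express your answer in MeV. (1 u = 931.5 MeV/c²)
E = mc² = 1510 MeV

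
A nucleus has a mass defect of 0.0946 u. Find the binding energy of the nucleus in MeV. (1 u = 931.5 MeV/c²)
B.E. = Δm × 931.5 = 88.12 MeV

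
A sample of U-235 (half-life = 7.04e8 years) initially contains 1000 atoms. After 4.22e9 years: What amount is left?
N = N₀(1/2)^(t/t½) = 15.69 atoms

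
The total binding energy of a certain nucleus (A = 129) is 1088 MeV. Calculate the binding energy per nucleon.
B.E./A = 1088/129 = 8.434 MeV/nucleon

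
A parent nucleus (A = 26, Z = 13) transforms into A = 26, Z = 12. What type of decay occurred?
ΔA = 0, ΔZ = -1 ⇒ beta-plus decay (β⁺) or electron capture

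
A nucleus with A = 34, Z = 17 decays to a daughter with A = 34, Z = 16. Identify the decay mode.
ΔA = 0, ΔZ = -1 ⇒ beta-plus decay (β⁺) or electron capture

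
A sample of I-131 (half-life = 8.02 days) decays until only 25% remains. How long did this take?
t = t½ × log₂(N₀/N) = 16.04 days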